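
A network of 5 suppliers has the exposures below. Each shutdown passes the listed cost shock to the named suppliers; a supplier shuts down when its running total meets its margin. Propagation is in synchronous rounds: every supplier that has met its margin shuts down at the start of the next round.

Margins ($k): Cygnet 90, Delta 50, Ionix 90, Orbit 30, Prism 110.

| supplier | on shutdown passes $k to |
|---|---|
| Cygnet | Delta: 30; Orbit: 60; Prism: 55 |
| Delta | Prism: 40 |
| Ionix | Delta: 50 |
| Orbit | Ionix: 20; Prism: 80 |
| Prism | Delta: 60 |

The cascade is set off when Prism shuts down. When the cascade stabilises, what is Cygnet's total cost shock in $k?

Round 1 — Prism shuts down (initial).
  Delta: +60 → 60 ≥ 50
Round 2 — Delta shuts down.
No further shutdowns.

0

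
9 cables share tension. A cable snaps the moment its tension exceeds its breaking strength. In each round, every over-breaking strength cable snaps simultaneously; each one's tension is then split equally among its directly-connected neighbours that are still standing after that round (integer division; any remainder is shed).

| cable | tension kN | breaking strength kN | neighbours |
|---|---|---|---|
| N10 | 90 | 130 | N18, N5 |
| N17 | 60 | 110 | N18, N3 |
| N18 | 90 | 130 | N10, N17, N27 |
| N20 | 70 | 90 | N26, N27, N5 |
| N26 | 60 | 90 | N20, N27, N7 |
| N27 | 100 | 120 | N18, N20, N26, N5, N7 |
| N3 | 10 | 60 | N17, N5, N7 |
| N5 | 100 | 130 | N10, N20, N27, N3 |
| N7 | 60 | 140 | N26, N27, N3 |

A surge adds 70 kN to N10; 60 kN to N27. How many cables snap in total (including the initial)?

9

Round 1 — N10 at 160 > 130; N27 at 160 > 120. N10, N27 snap.
  N10 sheds 160 kN to N18, N5: 80 each.
    N18: 90+80 = 170 > 130
    N5: 100+80 = 180 > 130
  N27 sheds 160 kN to N18, N20, N26, N5, N7: 32 each.
    N18: 170+32 = 202 > 130
    N20: 70+32 = 102 > 90
    N26: 60+32 = 92 > 90
    N5: 180+32 = 212 > 130
    N7: 60+32 = 92 ≤ 140
Round 2 — N18, N20, N26, N5 snap.
  N18 sheds 202 kN to N17: 202 each.
    N17: 60+202 = 262 > 110
  N20 sheds 102 kN: no online neighbours, lost.
  N26 sheds 92 kN to N7: 92 each.
    N7: 92+92 = 184 > 140
  N5 sheds 212 kN to N3: 212 each.
    N3: 10+212 = 222 > 60
Round 3 — N17, N3, N7 snap.
  N17 sheds 262 kN: no online neighbours, lost.
  N3 sheds 222 kN: no online neighbours, lost.
  N7 sheds 184 kN: no online neighbours, lost.
No further breaks.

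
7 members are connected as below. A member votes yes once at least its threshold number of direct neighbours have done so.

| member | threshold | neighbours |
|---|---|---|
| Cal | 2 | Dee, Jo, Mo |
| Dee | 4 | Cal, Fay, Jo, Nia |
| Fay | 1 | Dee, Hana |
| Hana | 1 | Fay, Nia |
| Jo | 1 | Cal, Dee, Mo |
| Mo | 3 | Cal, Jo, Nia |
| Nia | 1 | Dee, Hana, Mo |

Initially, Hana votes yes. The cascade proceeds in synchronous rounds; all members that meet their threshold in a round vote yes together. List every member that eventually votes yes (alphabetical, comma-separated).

Round 1 — Hana votes yes (initial).
Round 2 — checking thresholds:
  Fay: 1 of 2 neighbours ≥ 1, votes yes.
  Nia: 1 of 3 neighbours ≥ 1, votes yes.
Round 3 — no new yes votes; cascade stops.

Fay, Hana, Nia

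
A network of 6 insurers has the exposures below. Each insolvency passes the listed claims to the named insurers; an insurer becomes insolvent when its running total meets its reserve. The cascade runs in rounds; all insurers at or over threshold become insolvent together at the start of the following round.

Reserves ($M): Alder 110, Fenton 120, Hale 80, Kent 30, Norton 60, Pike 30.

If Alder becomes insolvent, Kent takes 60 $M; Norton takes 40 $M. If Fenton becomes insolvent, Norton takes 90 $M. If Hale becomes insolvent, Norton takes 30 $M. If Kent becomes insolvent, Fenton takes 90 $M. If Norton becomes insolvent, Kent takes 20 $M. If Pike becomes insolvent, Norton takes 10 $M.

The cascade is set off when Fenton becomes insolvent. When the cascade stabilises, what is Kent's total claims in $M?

20

Round 1 — Fenton becomes insolvent (initial).
  Norton: +90 → 90 ≥ 60
Round 2 — Norton becomes insolvent.
  Kent: +20 → 20 < 30
No further insolvencies.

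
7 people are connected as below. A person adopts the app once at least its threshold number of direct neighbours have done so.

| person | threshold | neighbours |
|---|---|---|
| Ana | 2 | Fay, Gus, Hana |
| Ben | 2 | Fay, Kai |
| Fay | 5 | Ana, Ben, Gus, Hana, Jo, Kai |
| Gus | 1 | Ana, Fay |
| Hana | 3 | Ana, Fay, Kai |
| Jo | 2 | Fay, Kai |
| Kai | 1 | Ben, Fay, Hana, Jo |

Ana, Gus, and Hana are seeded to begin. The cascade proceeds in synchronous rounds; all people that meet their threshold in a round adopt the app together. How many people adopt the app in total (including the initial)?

Round 1 — Ana, Gus, Hana adopt the app (initial).
Round 2 — checking thresholds:
  Fay: 3 of 6 neighbours < 5, below threshold.
  Kai: 1 of 4 neighbours ≥ 1, adopts the app.
Round 3 — no new adoptions; cascade stops.

4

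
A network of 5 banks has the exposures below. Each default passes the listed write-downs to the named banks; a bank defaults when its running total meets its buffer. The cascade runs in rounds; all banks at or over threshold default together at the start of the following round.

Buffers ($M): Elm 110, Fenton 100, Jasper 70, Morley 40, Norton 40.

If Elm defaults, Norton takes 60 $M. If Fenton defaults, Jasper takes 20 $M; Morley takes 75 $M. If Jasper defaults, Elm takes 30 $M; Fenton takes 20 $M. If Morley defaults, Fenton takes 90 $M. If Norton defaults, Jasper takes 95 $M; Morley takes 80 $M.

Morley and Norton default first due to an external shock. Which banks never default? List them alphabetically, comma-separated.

Round 1 — Morley, Norton default (initial).
  Fenton: +90 → 90 < 100
  Jasper: +95 → 95 ≥ 70
Round 2 — Jasper defaults.
  Elm: +30 → 30 < 110
  Fenton: +20 → 110 ≥ 100
Round 3 — Fenton defaults.
No further defaults.

Elm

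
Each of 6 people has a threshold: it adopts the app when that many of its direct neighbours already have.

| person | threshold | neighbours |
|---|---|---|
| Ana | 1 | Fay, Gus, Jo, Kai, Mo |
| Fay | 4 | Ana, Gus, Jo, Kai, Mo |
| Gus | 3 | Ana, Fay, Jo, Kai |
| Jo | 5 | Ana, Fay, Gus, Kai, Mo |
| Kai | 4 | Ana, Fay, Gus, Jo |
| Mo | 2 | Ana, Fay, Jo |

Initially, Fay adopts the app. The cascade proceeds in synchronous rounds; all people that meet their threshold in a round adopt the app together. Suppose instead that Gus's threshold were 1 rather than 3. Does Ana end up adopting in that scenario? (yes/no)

yes

With Gus's threshold at 1:
Round 1 — Fay adopts the app (initial).
Round 2 — checking thresholds:
  Ana: 1 of 5 neighbours ≥ 1, adopts the app.
  Gus: 1 of 4 neighbours ≥ 1, adopts the app.
  Jo: 1 of 5 neighbours < 5, below threshold.
  Kai: 1 of 4 neighbours < 4, below threshold.
  Mo: 1 of 3 neighbours < 2, below threshold.
Round 3 — checking thresholds:
  Jo: 3 of 5 neighbours < 5, below threshold.
  Kai: 3 of 4 neighbours < 4, below threshold.
  Mo: 2 of 3 neighbours ≥ 2, adopts the app.
Round 4 — no new adoptions; cascade stops.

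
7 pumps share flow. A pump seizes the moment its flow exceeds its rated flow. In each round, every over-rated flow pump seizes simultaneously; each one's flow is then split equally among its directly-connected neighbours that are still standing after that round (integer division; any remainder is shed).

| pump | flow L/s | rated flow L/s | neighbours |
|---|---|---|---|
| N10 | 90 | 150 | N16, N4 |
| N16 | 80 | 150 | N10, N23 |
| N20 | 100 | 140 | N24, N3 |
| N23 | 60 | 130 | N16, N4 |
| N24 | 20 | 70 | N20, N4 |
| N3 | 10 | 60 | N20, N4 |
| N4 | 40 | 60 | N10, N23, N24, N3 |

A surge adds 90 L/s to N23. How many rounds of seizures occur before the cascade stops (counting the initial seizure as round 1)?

3

Round 1 — N23 at 150 > 130. N23 seizes.
  N23 sheds 150 L/s to N16, N4: 75 each.
    N16: 80+75 = 155 > 150
    N4: 40+75 = 115 > 60
Round 2 — N16, N4 seize.
  N16 sheds 155 L/s to N10: 155 each.
    N10: 90+155 = 245 > 150
  N4 sheds 115 L/s to N10, N24, N3: 38 each (1 lost).
    N10: 245+38 = 283 > 150
    N24: 20+38 = 58 ≤ 70
    N3: 10+38 = 48 ≤ 60
Round 3 — N10 seizes.
  N10 sheds 283 L/s: no online neighbours, lost.
No further seizures.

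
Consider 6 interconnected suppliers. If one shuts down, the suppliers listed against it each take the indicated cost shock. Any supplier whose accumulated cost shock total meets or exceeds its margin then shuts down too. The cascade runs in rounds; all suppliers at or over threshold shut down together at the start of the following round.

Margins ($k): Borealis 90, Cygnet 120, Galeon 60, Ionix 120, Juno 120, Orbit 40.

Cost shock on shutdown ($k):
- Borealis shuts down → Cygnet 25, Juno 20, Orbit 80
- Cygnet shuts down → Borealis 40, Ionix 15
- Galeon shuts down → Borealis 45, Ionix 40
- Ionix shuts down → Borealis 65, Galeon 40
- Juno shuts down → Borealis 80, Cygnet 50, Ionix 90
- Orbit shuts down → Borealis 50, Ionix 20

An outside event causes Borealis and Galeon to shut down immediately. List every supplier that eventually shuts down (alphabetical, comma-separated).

Round 1 — Borealis, Galeon shut down (initial).
  Cygnet: +25 → 25 < 120
  Ionix: +40 → 40 < 120
  Juno: +20 → 20 < 120
  Orbit: +80 → 80 ≥ 40
Round 2 — Orbit shuts down.
  Ionix: +20 → 60 < 120
No further shutdowns.

Borealis, Galeon, Orbit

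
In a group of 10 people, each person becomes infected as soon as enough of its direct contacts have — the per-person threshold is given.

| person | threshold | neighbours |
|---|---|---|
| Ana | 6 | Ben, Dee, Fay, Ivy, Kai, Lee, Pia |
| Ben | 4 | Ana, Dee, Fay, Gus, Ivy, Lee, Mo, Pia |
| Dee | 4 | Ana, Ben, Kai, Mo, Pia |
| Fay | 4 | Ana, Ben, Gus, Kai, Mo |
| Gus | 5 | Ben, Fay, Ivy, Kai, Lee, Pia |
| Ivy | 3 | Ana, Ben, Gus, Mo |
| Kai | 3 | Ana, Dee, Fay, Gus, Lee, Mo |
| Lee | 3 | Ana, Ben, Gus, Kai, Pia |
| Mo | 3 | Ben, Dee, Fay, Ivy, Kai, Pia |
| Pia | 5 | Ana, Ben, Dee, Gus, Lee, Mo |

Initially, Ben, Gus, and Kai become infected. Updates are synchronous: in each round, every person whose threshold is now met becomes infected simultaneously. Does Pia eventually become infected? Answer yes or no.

Round 1 — Ben, Gus, Kai become infected (initial).
Round 2 — checking thresholds:
  Ana: 2 of 7 neighbours < 6, holds.
  Dee: 2 of 5 neighbours < 4, holds.
  Fay: 3 of 5 neighbours < 4, holds.
  Ivy: 2 of 4 neighbours < 3, holds.
  Lee: 3 of 5 neighbours ≥ 3, becomes infected.
  Mo: 2 of 6 neighbours < 3, holds.
  Pia: 2 of 6 neighbours < 5, holds.
Round 3 — no new infections; cascade stops.

no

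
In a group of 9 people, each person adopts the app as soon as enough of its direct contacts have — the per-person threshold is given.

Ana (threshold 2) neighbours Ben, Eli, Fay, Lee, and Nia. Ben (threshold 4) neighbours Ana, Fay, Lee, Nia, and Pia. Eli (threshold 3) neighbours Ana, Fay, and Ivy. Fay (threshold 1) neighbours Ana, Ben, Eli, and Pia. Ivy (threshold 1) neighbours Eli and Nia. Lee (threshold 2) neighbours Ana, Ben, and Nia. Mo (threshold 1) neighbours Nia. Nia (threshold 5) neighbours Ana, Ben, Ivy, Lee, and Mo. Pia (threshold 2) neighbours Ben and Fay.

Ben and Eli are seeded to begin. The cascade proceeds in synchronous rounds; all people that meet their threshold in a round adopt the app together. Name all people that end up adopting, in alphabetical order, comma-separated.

Round 1 — Ben, Eli adopt the app (initial).
Round 2 — checking thresholds:
  Ana: 2 of 5 neighbours ≥ 2, adopts the app.
  Fay: 2 of 4 neighbours ≥ 1, adopts the app.
  Ivy: 1 of 2 neighbours ≥ 1, adopts the app.
  Lee: 1 of 3 neighbours < 2, not yet.
  Nia: 1 of 5 neighbours < 5, not yet.
  Pia: 1 of 2 neighbours < 2, not yet.
Round 3 — checking thresholds:
  Lee: 2 of 3 neighbours ≥ 2, adopts the app.
  Nia: 3 of 5 neighbours < 5, not yet.
  Pia: 2 of 2 neighbours ≥ 2, adopts the app.
Round 4 — no new adoptions; cascade stops.

Ana, Ben, Eli, Fay, Ivy, Lee, Pia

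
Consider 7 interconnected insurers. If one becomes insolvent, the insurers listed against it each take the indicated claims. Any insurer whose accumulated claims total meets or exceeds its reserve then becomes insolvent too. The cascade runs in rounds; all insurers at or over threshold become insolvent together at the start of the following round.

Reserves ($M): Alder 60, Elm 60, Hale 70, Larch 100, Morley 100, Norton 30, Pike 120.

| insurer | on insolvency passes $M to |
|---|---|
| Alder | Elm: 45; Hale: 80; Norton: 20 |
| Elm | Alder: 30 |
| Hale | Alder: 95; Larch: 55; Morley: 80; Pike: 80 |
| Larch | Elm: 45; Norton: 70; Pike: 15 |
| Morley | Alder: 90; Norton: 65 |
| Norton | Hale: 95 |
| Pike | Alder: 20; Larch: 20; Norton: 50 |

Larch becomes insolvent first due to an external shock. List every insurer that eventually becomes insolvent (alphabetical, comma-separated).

Round 1 — Larch becomes insolvent (initial).
  Elm: +45 → 45 < 60
  Norton: +70 → 70 ≥ 30
  Pike: +15 → 15 < 120
Round 2 — Norton becomes insolvent.
  Hale: +95 → 95 ≥ 70
Round 3 — Hale becomes insolvent.
  Alder: +95 → 95 ≥ 60
  Morley: +80 → 80 < 100
  Pike: +80 → 95 < 120
Round 4 — Alder becomes insolvent.
  Elm: +45 → 90 ≥ 60
Round 5 — Elm becomes insolvent.
No further insolvencies.

Alder, Elm, Hale, Larch, Norton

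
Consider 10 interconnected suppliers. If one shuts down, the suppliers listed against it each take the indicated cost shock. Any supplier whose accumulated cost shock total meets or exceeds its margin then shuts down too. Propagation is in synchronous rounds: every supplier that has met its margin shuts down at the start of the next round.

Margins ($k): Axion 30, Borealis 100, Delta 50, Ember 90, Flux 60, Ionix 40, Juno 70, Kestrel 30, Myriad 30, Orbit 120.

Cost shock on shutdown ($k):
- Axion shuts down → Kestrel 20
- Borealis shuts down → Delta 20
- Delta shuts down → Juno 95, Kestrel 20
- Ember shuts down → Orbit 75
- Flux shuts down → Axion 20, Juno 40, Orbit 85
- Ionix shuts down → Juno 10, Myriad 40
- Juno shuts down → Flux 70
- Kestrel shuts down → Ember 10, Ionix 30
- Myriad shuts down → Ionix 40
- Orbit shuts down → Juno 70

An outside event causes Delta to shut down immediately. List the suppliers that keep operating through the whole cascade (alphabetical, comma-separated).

Round 1 — Delta shuts down (initial).
  Juno: +95 → 95 ≥ 70
  Kestrel: +20 → 20 < 30
Round 2 — Juno shuts down.
  Flux: +70 → 70 ≥ 60
Round 3 — Flux shuts down.
  Axion: +20 → 20 < 30
  Orbit: +85 → 85 < 120
No further shutdowns.

Axion, Borealis, Ember, Ionix, Kestrel, Myriad, Orbit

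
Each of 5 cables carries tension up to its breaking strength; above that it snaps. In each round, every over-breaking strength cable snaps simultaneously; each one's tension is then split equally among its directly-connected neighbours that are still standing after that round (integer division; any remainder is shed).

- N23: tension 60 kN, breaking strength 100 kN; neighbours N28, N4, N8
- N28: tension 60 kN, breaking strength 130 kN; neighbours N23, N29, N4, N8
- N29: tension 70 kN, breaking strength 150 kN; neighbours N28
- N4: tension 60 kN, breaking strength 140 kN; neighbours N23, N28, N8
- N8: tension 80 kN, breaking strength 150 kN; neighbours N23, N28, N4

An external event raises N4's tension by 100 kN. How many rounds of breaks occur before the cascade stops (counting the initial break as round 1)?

4

Round 1 — N4 at 160 > 140. N4 snaps.
  N4 sheds 160 kN to N23, N28, N8: 53 each (1 lost).
    N23: 60+53 = 113 > 100
    N28: 60+53 = 113 ≤ 130
    N8: 80+53 = 133 ≤ 150
Round 2 — N23 snaps.
  N23 sheds 113 kN to N28, N8: 56 each (1 lost).
    N28: 113+56 = 169 > 130
    N8: 133+56 = 189 > 150
Round 3 — N28, N8 snap.
  N28 sheds 169 kN to N29: 169 each.
    N29: 70+169 = 239 > 150
  N8 sheds 189 kN: no online neighbours, lost.
Round 4 — N29 snaps.
  N29 sheds 239 kN: no online neighbours, lost.
No further breaks.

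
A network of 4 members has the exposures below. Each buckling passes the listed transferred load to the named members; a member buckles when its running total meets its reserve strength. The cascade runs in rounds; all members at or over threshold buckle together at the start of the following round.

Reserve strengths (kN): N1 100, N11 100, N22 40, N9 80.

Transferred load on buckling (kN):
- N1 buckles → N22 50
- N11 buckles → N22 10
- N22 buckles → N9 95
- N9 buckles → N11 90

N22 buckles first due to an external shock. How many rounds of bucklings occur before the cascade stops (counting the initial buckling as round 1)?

Round 1 — N22 buckles (initial).
  N9: +95 → 95 ≥ 80
Round 2 — N9 buckles.
  N11: +90 → 90 < 100
No further bucklings.

2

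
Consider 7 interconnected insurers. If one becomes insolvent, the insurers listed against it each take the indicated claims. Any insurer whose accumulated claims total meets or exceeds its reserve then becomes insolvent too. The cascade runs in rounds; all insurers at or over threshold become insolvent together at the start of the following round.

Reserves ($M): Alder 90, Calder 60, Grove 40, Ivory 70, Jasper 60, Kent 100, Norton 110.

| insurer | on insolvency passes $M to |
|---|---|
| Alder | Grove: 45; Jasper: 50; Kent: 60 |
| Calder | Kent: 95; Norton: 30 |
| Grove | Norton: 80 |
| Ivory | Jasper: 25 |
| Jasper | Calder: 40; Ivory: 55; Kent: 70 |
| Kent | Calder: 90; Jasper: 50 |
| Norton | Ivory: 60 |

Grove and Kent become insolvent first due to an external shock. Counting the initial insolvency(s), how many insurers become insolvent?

Round 1 — Grove, Kent become insolvent (initial).
  Calder: +90 → 90 ≥ 60
  Jasper: +50 → 50 < 60
  Norton: +80 → 80 < 110
Round 2 — Calder becomes insolvent.
  Norton: +30 → 110 ≥ 110
Round 3 — Norton becomes insolvent.
  Ivory: +60 → 60 < 70
No further insolvencies.

4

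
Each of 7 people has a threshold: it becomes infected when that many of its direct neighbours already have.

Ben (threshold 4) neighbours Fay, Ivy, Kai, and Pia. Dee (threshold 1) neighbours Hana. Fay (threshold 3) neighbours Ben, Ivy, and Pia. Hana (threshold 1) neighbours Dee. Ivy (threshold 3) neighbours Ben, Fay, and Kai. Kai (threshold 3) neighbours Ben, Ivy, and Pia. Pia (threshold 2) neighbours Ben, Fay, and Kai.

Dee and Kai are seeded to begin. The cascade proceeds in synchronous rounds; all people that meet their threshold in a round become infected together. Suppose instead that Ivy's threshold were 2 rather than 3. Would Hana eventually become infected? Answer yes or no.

yes

With Ivy's threshold at 2:
Round 1 — Dee, Kai become infected (initial).
Round 2 — checking thresholds:
  Ben: 1 of 4 neighbours < 4, below threshold.
  Hana: 1 of 1 neighbours ≥ 1, becomes infected.
  Ivy: 1 of 3 neighbours < 2, below threshold.
  Pia: 1 of 3 neighbours < 2, below threshold.
Round 3 — no new infections; cascade stops.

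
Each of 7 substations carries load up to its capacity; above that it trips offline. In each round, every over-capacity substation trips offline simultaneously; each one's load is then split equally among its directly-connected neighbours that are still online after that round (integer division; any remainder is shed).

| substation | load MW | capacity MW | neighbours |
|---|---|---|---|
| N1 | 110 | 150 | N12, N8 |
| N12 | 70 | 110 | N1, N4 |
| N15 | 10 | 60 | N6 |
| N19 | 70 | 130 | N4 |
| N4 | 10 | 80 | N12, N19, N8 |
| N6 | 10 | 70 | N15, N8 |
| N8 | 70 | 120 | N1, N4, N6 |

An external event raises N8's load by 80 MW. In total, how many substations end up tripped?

5

Round 1 — N8 at 150 > 120. N8 trips offline.
  N8 sheds 150 MW to N1, N4, N6: 50 each.
    N1: 110+50 = 160 > 150
    N4: 10+50 = 60 ≤ 80
    N6: 10+50 = 60 ≤ 70
Round 2 — N1 trips offline.
  N1 sheds 160 MW to N12: 160 each.
    N12: 70+160 = 230 > 110
Round 3 — N12 trips offline.
  N12 sheds 230 MW to N4: 230 each.
    N4: 60+230 = 290 > 80
Round 4 — N4 trips offline.
  N4 sheds 290 MW to N19: 290 each.
    N19: 70+290 = 360 > 130
Round 5 — N19 trips offline.
  N19 sheds 360 MW: no online neighbours, lost.
No further trips.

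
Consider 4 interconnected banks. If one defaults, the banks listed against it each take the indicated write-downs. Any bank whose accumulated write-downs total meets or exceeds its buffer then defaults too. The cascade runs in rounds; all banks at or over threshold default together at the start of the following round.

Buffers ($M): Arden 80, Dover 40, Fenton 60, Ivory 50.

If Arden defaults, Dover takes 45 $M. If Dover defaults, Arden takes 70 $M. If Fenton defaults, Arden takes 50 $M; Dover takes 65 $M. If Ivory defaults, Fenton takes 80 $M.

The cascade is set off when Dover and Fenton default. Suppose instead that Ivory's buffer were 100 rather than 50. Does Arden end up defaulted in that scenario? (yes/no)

With Ivory's buffer at 100:
Round 1 — Dover, Fenton default (initial).
  Arden: +70+50 → 120 ≥ 80
Round 2 — Arden defaults.
No further defaults.

yes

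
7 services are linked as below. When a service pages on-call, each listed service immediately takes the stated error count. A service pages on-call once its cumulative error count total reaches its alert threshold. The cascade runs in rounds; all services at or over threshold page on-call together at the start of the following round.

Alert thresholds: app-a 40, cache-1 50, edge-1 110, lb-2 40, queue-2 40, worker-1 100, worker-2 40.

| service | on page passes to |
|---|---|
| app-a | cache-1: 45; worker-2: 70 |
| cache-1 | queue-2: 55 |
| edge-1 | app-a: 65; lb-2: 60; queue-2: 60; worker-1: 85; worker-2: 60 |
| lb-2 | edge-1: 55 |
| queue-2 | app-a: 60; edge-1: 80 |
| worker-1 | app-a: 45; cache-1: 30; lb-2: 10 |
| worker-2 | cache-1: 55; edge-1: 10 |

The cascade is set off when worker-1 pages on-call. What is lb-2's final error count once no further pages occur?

Round 1 — worker-1 pages on-call (initial).
  app-a: +45 → 45 ≥ 40
  cache-1: +30 → 30 < 50
  lb-2: +10 → 10 < 40
Round 2 — app-a pages on-call.
  cache-1: +45 → 75 ≥ 50
  worker-2: +70 → 70 ≥ 40
Round 3 — cache-1, worker-2 page on-call.
  edge-1: +10 → 10 < 110
  queue-2: +55 → 55 ≥ 40
Round 4 — queue-2 pages on-call.
  edge-1: +80 → 90 < 110
No further pages.

10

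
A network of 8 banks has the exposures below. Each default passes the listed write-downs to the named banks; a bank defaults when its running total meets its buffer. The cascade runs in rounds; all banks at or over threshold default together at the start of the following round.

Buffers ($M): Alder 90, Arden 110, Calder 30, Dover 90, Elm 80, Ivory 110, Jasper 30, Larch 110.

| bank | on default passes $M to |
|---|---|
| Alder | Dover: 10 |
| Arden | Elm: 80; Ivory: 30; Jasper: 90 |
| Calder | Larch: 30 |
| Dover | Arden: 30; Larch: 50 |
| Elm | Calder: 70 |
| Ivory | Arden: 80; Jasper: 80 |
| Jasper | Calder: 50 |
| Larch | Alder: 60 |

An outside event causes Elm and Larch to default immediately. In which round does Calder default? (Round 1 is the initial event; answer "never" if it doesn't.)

Round 1 — Elm, Larch default (initial).
  Alder: +60 → 60 < 90
  Calder: +70 → 70 ≥ 30
Round 2 — Calder defaults.
No further defaults.

2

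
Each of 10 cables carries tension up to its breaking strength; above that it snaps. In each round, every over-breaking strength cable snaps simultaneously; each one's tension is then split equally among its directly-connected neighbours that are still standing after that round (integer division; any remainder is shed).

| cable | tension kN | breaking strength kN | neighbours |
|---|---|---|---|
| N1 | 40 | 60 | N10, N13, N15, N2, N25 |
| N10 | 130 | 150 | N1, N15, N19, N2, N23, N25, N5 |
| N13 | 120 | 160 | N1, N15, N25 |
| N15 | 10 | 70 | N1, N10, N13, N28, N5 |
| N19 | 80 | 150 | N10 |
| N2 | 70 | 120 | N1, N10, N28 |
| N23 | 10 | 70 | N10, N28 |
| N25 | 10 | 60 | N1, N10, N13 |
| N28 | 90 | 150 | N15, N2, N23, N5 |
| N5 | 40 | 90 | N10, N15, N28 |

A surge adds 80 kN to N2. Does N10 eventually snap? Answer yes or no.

yes

Round 1 — N2 at 150 > 120. N2 snaps.
  N2 sheds 150 kN to N1, N10, N28: 50 each.
    N1: 40+50 = 90 > 60
    N10: 130+50 = 180 > 150
    N28: 90+50 = 140 ≤ 150
Round 2 — N1, N10 snap.
  N1 sheds 90 kN to N13, N15, N25: 30 each.
    N13: 120+30 = 150 ≤ 160
    N15: 10+30 = 40 ≤ 70
    N25: 10+30 = 40 ≤ 60
  N10 sheds 180 kN to N15, N19, N23, N25, N5: 36 each.
    N15: 40+36 = 76 > 70
    N19: 80+36 = 116 ≤ 150
    N23: 10+36 = 46 ≤ 70
    N25: 40+36 = 76 > 60
    N5: 40+36 = 76 ≤ 90
Round 3 — N15, N25 snap.
  N15 sheds 76 kN to N13, N28, N5: 25 each (1 lost).
    N13: 150+25 = 175 > 160
    N28: 140+25 = 165 > 150
    N5: 76+25 = 101 > 90
  N25 sheds 76 kN to N13: 76 each.
    N13: 175+76 = 251 > 160
Round 4 — N13, N28, N5 snap.
  N13 sheds 251 kN: no online neighbours, lost.
  N28 sheds 165 kN to N23: 165 each.
    N23: 46+165 = 211 > 70
  N5 sheds 101 kN: no online neighbours, lost.
Round 5 — N23 snaps.
  N23 sheds 211 kN: no online neighbours, lost.
No further breaks.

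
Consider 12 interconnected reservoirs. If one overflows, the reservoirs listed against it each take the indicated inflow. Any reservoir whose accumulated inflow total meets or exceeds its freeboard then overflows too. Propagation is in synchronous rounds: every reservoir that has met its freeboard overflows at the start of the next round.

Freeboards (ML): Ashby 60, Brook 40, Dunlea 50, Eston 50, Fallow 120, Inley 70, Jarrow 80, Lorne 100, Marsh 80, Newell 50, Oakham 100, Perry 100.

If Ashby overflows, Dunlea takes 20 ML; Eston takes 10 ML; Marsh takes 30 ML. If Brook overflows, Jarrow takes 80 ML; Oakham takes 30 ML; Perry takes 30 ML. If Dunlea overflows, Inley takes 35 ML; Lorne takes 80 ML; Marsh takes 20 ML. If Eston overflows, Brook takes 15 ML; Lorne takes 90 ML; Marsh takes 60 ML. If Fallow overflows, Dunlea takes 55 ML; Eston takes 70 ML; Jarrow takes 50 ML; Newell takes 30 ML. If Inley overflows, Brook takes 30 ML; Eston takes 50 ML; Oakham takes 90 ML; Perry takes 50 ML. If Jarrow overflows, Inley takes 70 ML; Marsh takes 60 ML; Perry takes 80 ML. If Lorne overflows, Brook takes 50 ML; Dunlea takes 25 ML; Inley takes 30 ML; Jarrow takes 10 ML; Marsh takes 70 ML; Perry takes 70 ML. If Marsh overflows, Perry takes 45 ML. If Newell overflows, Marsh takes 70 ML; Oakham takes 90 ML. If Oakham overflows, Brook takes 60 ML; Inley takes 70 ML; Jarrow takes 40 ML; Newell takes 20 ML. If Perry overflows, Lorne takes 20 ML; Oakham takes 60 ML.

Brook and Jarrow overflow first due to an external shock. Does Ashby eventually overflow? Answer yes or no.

Round 1 — Brook, Jarrow overflow (initial).
  Inley: +70 → 70 ≥ 70
  Marsh: +60 → 60 < 80
  Oakham: +30 → 30 < 100
  Perry: +30+80 → 110 ≥ 100
Round 2 — Inley, Perry overflow.
  Eston: +50 → 50 ≥ 50
  Lorne: +20 → 20 < 100
  Oakham: +90+60 → 180 ≥ 100
Round 3 — Eston, Oakham overflow.
  Lorne: +90 → 110 ≥ 100
  Marsh: +60 → 120 ≥ 80
  Newell: +20 → 20 < 50
Round 4 — Lorne, Marsh overflow.
  Dunlea: +25 → 25 < 50
No further overflows.

no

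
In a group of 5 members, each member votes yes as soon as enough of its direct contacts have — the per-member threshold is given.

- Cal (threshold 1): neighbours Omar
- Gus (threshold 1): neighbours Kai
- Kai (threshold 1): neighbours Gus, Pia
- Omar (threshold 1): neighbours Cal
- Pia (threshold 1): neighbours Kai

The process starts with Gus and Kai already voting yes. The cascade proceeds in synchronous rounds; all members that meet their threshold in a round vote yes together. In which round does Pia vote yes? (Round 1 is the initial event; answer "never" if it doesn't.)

2

Round 1 — Gus, Kai vote yes (initial).
Round 2 — checking thresholds:
  Pia: 1 of 1 neighbours ≥ 1, votes yes.
Round 3 — no new yes votes; cascade stops.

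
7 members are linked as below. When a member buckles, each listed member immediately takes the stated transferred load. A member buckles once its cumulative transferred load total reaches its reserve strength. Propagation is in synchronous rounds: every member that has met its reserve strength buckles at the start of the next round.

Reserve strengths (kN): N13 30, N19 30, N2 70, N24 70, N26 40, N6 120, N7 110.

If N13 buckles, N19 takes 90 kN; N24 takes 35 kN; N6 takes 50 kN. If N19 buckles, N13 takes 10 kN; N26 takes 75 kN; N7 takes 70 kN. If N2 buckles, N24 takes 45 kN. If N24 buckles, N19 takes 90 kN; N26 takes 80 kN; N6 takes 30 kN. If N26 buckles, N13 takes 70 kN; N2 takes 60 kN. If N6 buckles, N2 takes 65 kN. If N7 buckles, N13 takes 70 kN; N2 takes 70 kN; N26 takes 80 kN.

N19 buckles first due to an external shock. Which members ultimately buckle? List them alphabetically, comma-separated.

Round 1 — N19 buckles (initial).
  N13: +10 → 10 < 30
  N26: +75 → 75 ≥ 40
  N7: +70 → 70 < 110
Round 2 — N26 buckles.
  N13: +70 → 80 ≥ 30
  N2: +60 → 60 < 70
Round 3 — N13 buckles.
  N24: +35 → 35 < 70
  N6: +50 → 50 < 120
No further bucklings.

N13, N19, N26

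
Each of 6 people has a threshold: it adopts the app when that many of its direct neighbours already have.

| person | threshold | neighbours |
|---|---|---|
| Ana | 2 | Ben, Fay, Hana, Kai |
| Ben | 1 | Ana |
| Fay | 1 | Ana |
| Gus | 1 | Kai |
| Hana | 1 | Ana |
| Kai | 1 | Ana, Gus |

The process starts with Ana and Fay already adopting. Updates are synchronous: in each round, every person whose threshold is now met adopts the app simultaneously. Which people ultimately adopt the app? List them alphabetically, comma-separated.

Round 1 — Ana, Fay adopt the app (initial).
Round 2 — checking thresholds:
  Ben: 1 of 1 neighbours ≥ 1, adopts the app.
  Hana: 1 of 1 neighbours ≥ 1, adopts the app.
  Kai: 1 of 2 neighbours ≥ 1, adopts the app.
Round 3 — checking thresholds:
  Gus: 1 of 1 neighbours ≥ 1, adopts the app.
Round 4 — no new adoptions; cascade stops.

Ana, Ben, Fay, Gus, Hana, Kai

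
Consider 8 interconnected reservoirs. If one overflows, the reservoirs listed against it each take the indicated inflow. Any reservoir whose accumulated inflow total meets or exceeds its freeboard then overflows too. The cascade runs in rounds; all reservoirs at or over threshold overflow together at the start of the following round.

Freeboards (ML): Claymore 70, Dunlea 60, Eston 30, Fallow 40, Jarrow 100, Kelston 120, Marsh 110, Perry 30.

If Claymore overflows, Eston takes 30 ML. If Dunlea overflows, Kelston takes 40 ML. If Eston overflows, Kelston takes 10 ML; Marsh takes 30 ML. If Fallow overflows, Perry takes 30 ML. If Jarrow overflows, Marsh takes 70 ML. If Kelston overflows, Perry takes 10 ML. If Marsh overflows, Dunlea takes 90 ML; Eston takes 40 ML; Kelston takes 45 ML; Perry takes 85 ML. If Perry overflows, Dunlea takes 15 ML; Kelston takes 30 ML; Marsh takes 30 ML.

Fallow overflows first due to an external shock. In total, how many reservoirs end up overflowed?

Round 1 — Fallow overflows (initial).
  Perry: +30 → 30 ≥ 30
Round 2 — Perry overflows.
  Dunlea: +15 → 15 < 60
  Kelston: +30 → 30 < 120
  Marsh: +30 → 30 < 110
No further overflows.

2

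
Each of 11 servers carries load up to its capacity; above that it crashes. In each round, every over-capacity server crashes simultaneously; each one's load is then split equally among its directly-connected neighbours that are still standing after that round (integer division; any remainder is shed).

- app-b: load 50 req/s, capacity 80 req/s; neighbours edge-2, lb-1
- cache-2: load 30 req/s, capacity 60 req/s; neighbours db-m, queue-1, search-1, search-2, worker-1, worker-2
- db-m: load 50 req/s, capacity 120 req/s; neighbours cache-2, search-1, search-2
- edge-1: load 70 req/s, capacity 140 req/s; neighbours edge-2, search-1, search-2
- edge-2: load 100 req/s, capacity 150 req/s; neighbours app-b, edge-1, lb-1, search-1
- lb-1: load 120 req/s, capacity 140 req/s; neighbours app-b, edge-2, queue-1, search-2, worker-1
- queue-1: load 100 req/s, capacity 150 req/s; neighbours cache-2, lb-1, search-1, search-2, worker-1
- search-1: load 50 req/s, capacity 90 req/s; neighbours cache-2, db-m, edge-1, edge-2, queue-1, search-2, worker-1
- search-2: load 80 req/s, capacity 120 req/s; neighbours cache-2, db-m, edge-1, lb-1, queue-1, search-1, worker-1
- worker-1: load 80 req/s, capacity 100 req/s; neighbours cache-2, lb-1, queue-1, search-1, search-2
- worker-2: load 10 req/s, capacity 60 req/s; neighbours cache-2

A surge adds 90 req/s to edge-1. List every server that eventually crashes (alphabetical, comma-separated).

app-b, cache-2, db-m, edge-1, edge-2, lb-1, queue-1, search-1, search-2, worker-1

Round 1 — edge-1 at 160 > 140. edge-1 crashes.
  edge-1 sheds 160 req/s to edge-2, search-1, search-2: 53 each (1 lost).
    edge-2: 100+53 = 153 > 150
    search-1: 50+53 = 103 > 90
    search-2: 80+53 = 133 > 120
Round 2 — edge-2, search-1, search-2 crash.
  edge-2 sheds 153 req/s to app-b, lb-1: 76 each (1 lost).
    app-b: 50+76 = 126 > 80
    lb-1: 120+76 = 196 > 140
  search-1 sheds 103 req/s to cache-2, db-m, queue-1, worker-1: 25 each (3 lost).
    cache-2: 30+25 = 55 ≤ 60
    db-m: 50+25 = 75 ≤ 120
    queue-1: 100+25 = 125 ≤ 150
    worker-1: 80+25 = 105 > 100
  search-2 sheds 133 req/s to cache-2, db-m, lb-1, queue-1, worker-1: 26 each (3 lost).
    cache-2: 55+26 = 81 > 60
    db-m: 75+26 = 101 ≤ 120
    lb-1: 196+26 = 222 > 140
    queue-1: 125+26 = 151 > 150
    worker-1: 105+26 = 131 > 100
Round 3 — app-b, cache-2, lb-1, queue-1, worker-1 crash.
  app-b sheds 126 req/s: no online neighbours, lost.
  cache-2 sheds 81 req/s to db-m, worker-2: 40 each (1 lost).
    db-m: 101+40 = 141 > 120
    worker-2: 10+40 = 50 ≤ 60
  lb-1 sheds 222 req/s: no online neighbours, lost.
  queue-1 sheds 151 req/s: no online neighbours, lost.
  worker-1 sheds 131 req/s: no online neighbours, lost.
Round 4 — db-m crashes.
  db-m sheds 141 req/s: no online neighbours, lost.
No further crashes.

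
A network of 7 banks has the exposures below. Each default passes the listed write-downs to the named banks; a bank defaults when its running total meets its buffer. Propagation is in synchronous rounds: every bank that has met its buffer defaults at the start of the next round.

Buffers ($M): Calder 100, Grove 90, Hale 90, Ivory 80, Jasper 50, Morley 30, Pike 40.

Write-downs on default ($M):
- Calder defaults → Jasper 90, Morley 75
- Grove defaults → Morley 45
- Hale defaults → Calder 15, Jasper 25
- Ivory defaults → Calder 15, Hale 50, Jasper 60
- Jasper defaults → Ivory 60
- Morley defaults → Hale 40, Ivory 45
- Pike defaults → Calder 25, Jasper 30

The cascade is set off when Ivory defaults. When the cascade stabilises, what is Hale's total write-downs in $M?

50

Round 1 — Ivory defaults (initial).
  Calder: +15 → 15 < 100
  Hale: +50 → 50 < 90
  Jasper: +60 → 60 ≥ 50
Round 2 — Jasper defaults.
No further defaults.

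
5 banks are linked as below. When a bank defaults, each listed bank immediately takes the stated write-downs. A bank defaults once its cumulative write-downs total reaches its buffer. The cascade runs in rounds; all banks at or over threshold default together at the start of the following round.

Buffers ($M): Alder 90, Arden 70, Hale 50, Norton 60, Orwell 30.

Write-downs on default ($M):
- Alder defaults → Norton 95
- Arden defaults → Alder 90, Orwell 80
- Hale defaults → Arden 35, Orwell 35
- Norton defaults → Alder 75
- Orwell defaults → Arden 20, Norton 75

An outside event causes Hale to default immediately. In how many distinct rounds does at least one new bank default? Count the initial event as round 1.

3

Round 1 — Hale defaults (initial).
  Arden: +35 → 35 < 70
  Orwell: +35 → 35 ≥ 30
Round 2 — Orwell defaults.
  Arden: +20 → 55 < 70
  Norton: +75 → 75 ≥ 60
Round 3 — Norton defaults.
  Alder: +75 → 75 < 90
No further defaults.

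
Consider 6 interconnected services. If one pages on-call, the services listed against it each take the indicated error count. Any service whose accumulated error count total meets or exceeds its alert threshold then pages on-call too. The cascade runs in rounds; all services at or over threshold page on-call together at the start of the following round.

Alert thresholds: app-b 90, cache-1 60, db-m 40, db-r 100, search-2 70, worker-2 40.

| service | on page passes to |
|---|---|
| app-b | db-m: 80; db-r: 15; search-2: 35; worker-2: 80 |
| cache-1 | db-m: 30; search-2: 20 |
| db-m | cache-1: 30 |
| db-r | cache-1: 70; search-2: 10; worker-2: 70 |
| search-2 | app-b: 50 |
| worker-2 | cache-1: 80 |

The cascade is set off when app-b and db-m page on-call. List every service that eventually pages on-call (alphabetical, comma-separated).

app-b, cache-1, db-m, worker-2

Round 1 — app-b, db-m page on-call (initial).
  cache-1: +30 → 30 < 60
  db-r: +15 → 15 < 100
  search-2: +35 → 35 < 70
  worker-2: +80 → 80 ≥ 40
Round 2 — worker-2 pages on-call.
  cache-1: +80 → 110 ≥ 60
Round 3 — cache-1 pages on-call.
  search-2: +20 → 55 < 70
No further pages.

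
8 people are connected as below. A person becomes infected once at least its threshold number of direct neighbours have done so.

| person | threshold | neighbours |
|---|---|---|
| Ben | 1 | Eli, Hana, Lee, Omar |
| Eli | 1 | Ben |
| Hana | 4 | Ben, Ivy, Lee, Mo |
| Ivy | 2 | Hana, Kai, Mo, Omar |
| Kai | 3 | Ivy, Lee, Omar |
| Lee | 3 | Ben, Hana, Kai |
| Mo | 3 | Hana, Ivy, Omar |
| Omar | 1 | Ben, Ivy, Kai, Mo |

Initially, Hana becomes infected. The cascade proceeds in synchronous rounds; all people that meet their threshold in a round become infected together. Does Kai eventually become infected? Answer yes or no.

Round 1 — Hana becomes infected (initial).
Round 2 — checking thresholds:
  Ben: 1 of 4 neighbours ≥ 1, becomes infected.
  Ivy: 1 of 4 neighbours < 2, holds.
  Lee: 1 of 3 neighbours < 3, holds.
  Mo: 1 of 3 neighbours < 3, holds.
Round 3 — checking thresholds:
  Eli: 1 of 1 neighbours ≥ 1, becomes infected.
  Ivy: 1 of 4 neighbours < 2, holds.
  Lee: 2 of 3 neighbours < 3, holds.
  Mo: 1 of 3 neighbours < 3, holds.
  Omar: 1 of 4 neighbours ≥ 1, becomes infected.
Round 4 — checking thresholds:
  Ivy: 2 of 4 neighbours ≥ 2, becomes infected.
  Kai: 1 of 3 neighbours < 3, holds.
  Lee: 2 of 3 neighbours < 3, holds.
  Mo: 2 of 3 neighbours < 3, holds.
Round 5 — checking thresholds:
  Kai: 2 of 3 neighbours < 3, holds.
  Lee: 2 of 3 neighbours < 3, holds.
  Mo: 3 of 3 neighbours ≥ 3, becomes infected.
Round 6 — no new infections; cascade stops.

no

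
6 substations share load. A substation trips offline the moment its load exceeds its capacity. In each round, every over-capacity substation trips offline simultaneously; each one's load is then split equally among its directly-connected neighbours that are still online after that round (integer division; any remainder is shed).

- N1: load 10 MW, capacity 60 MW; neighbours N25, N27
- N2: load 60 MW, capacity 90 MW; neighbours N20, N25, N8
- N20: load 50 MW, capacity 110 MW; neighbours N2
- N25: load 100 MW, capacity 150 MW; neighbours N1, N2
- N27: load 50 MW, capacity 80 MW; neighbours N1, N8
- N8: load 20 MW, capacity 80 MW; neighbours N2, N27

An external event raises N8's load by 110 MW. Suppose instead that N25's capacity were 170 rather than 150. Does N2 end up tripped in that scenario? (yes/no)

yes

With N25's capacity at 170:
Round 1 — N8 at 130 > 80. N8 trips offline.
  N8 sheds 130 MW to N2, N27: 65 each.
    N2: 60+65 = 125 > 90
    N27: 50+65 = 115 > 80
Round 2 — N2, N27 trip offline.
  N2 sheds 125 MW to N20, N25: 62 each (1 lost).
    N20: 50+62 = 112 > 110
    N25: 100+62 = 162 ≤ 170
  N27 sheds 115 MW to N1: 115 each.
    N1: 10+115 = 125 > 60
Round 3 — N1, N20 trip offline.
  N1 sheds 125 MW to N25: 125 each.
    N25: 162+125 = 287 > 170
  N20 sheds 112 MW: no online neighbours, lost.
Round 4 — N25 trips offline.
  N25 sheds 287 MW: no online neighbours, lost.
No further trips.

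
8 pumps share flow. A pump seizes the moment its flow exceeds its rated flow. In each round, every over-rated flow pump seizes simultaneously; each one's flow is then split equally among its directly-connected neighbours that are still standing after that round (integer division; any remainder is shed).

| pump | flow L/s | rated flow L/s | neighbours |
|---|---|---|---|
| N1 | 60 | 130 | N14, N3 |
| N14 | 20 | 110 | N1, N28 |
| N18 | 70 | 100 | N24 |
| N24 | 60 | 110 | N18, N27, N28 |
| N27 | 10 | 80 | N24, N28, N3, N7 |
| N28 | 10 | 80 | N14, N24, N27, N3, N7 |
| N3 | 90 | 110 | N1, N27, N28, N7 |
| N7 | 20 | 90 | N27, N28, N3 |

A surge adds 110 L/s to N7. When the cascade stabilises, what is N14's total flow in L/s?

Round 1 — N7 at 130 > 90. N7 seizes.
  N7 sheds 130 L/s to N27, N28, N3: 43 each (1 lost).
    N27: 10+43 = 53 ≤ 80
    N28: 10+43 = 53 ≤ 80
    N3: 90+43 = 133 > 110
Round 2 — N3 seizes.
  N3 sheds 133 L/s to N1, N27, N28: 44 each (1 lost).
    N1: 60+44 = 104 ≤ 130
    N27: 53+44 = 97 > 80
    N28: 53+44 = 97 > 80
Round 3 — N27, N28 seize.
  N27 sheds 97 L/s to N24: 97 each.
    N24: 60+97 = 157 > 110
  N28 sheds 97 L/s to N14, N24: 48 each (1 lost).
    N14: 20+48 = 68 ≤ 110
    N24: 157+48 = 205 > 110
Round 4 — N24 seizes.
  N24 sheds 205 L/s to N18: 205 each.
    N18: 70+205 = 275 > 100
Round 5 — N18 seizes.
  N18 sheds 275 L/s: no online neighbours, lost.
No further seizures.

68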